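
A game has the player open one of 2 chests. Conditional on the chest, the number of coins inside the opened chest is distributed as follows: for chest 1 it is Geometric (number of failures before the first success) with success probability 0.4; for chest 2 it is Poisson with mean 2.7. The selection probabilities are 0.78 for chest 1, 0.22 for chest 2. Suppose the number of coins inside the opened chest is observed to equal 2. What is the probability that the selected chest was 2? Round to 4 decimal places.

Likelihoods P(X=2 | ·): 1: 0.144; 2: 0.244964.
Posterior ∝ prior × likelihood. Numerator for 2: 0.22·0.244964 = 0.0538921.
Normalizing constant: 0.78·0.144 + 0.22·0.244964 = 0.166212.
P(2 | observation) = 0.0538921 / 0.166212 = 0.324237.

0.3242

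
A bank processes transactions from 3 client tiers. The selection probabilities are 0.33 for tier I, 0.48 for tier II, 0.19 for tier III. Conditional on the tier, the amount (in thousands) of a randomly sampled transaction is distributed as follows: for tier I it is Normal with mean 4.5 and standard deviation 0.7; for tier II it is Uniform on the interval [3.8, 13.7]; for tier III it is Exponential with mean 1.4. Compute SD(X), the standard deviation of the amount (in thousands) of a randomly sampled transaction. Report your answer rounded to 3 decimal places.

Per component, I: μ=4.5, E[X²]=20.74; II: μ=8.75, E[X²]=84.73; III: μ=1.4, E[X²]=3.92.
E[X] = 0.33·4.5 + 0.48·8.75 + 0.19·1.4 = 5.951.
E[X²] = 0.33·20.74 + 0.48·84.73 + 0.19·3.92 = 48.2594.
Var(X) = E[X²] − (E[X])² = 48.2594 − 35.4144 = 12.845.
SD(X) = √12.845 = 3.58399.

3.584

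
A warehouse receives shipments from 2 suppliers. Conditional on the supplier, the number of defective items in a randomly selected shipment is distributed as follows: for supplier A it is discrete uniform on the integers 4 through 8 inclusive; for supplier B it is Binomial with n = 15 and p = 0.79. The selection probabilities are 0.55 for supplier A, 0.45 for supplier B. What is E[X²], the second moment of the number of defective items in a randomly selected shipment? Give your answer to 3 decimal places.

85.210

For each component E[X²] = Var + (mean)², giving A: 38; B: 142.911.
Overall E[X²] = 0.55·38 + 0.45·142.911 = 85.21.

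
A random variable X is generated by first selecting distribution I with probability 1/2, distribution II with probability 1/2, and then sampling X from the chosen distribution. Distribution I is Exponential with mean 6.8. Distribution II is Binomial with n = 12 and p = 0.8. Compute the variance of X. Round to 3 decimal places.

Per component, I: μ=6.8, E[X²]=92.48; II: μ=9.6, E[X²]=94.08.
E[X] = 0.5·6.8 + 0.5·9.6 = 8.2.
E[X²] = 0.5·92.48 + 0.5·94.08 = 93.28.
Var(X) = E[X²] − (E[X])² = 93.28 − 67.24 = 26.04.

26.040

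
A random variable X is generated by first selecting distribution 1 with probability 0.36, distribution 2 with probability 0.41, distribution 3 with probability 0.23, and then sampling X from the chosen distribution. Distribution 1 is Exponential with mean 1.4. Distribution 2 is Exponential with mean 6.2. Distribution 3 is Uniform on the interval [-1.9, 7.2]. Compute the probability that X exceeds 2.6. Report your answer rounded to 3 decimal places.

0.442

Conditional on each component, P(X > 2.6): 1: 0.156118; 2: 0.657471; 3: 0.505495.
By total probability, P(X > 2.6) = 0.36·0.156118 + 0.41·0.657471 + 0.23·0.505495 = 0.442029.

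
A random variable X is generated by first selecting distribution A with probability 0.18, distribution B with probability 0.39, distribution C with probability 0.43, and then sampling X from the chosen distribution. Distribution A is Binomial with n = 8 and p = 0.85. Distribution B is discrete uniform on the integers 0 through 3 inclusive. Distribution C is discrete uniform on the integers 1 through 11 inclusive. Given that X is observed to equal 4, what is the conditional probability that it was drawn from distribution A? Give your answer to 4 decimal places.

0.0785

Likelihoods P(X=4 | ·): A: 0.0184986; B: 0; C: 0.0909091.
Posterior ∝ prior × likelihood. Numerator for A: 0.18·0.0184986 = 0.00332975.
Normalizing constant: 0.18·0.0184986 + 0.39·0 + 0.43·0.0909091 = 0.0424207.
P(A | observation) = 0.00332975 / 0.0424207 = 0.0784935.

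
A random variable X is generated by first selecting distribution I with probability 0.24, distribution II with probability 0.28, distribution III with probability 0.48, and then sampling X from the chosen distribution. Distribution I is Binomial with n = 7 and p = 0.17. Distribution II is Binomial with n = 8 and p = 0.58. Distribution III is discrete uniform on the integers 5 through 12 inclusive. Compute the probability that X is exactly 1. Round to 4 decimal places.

0.0964

Conditional on each component, P(X = 1): I: 0.389059; II: 0.010697; III: 0.
By total probability, P(X = 1) = 0.24·0.389059 + 0.28·0.010697 + 0.48·0 = 0.0963693.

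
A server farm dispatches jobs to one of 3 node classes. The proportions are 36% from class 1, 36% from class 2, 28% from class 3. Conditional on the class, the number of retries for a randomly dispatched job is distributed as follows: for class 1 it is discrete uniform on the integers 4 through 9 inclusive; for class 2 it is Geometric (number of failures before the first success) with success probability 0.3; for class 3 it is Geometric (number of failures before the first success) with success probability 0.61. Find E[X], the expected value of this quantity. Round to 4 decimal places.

Component means — 1: 6.5; 2: 2.33333; 3: 0.639344.
E[X] = 0.36·6.5 + 0.36·2.33333 + 0.28·0.639344 = 3.35902.

3.3590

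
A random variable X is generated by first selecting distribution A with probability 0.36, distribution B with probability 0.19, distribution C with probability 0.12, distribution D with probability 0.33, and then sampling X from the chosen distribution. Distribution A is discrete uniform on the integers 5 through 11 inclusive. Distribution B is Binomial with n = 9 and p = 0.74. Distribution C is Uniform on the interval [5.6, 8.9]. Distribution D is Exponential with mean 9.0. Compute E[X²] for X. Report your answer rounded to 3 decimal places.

93.113

For each component E[X²] = Var + (mean)², giving A: 68; B: 46.0872; C: 53.47; D: 162.
Overall E[X²] = 0.36·68 + 0.19·46.0872 + 0.12·53.47 + 0.33·162 = 93.113.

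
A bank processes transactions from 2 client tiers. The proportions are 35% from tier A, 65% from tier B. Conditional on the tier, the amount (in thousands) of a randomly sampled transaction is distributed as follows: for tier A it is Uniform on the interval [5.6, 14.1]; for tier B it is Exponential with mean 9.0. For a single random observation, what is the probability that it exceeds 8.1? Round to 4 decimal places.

0.5113

Conditional on each tier, P(X > 8.1): A: 0.705882; B: 0.40657.
By total probability, P(X > 8.1) = 0.35·0.705882 + 0.65·0.40657 = 0.511329.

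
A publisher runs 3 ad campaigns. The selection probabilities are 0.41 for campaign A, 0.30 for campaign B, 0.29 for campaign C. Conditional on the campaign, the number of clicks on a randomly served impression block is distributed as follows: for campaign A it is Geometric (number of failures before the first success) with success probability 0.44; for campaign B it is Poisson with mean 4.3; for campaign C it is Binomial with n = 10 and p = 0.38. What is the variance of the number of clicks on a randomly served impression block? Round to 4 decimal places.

5.0676

Per component, A: μ=1.27273, E[X²]=4.5124; B: μ=4.3, E[X²]=22.79; C: μ=3.8, E[X²]=16.796.
E[X] = 0.41·1.27273 + 0.3·4.3 + 0.29·3.8 = 2.91382.
E[X²] = 0.41·4.5124 + 0.3·22.79 + 0.29·16.796 = 13.5579.
Var(X) = E[X²] − (E[X])² = 13.5579 − 8.49034 = 5.06759.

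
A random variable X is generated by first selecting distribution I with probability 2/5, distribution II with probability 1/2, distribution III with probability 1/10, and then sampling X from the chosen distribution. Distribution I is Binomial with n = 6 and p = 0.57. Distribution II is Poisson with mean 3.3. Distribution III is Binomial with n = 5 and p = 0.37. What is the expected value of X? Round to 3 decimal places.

3.203

Component means — I: 3.42; II: 3.3; III: 1.85.
E[X] = 0.4·3.42 + 0.5·3.3 + 0.1·1.85 = 3.203.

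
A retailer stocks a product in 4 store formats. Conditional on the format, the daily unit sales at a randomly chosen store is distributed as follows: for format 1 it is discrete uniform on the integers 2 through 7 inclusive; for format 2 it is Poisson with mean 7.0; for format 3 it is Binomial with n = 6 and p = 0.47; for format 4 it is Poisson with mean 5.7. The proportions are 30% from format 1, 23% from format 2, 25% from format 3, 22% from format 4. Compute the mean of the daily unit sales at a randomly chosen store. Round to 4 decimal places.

Component means — 1: 4.5; 2: 7; 3: 2.82; 4: 5.7.
E[X] = 0.3·4.5 + 0.23·7 + 0.25·2.82 + 0.22·5.7 = 4.919.

4.9190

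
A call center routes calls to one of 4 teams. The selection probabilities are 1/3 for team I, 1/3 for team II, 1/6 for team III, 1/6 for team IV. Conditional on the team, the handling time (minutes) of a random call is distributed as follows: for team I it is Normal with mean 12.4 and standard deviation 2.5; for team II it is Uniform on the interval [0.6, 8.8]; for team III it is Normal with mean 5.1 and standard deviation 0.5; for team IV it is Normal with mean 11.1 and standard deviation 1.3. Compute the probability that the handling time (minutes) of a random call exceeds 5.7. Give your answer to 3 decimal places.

0.644

Conditional on each team, P(X > 5.7): I: 0.996319; II: 0.378049; III: 0.11507; IV: 0.999984.
By total probability, P(X > 5.7) = 0.333333·0.996319 + 0.333333·0.378049 + 0.166667·0.11507 + 0.166667·0.999984 = 0.643965.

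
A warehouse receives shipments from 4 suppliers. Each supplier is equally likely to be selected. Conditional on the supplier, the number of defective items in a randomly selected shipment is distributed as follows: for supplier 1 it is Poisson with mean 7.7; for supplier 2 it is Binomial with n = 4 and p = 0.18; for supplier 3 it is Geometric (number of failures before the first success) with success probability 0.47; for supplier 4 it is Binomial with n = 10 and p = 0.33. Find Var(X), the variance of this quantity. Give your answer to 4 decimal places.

10.9013

Per component, 1: μ=7.7, E[X²]=66.99; 2: μ=0.72, E[X²]=1.1088; 3: μ=1.12766, E[X²]=3.67089; 4: μ=3.3, E[X²]=13.101.
E[X] = 0.25·7.7 + 0.25·0.72 + 0.25·1.12766 + 0.25·3.3 = 3.21191.
E[X²] = 0.25·66.99 + 0.25·1.1088 + 0.25·3.67089 + 0.25·13.101 = 21.2177.
Var(X) = E[X²] − (E[X])² = 21.2177 − 10.3164 = 10.9013.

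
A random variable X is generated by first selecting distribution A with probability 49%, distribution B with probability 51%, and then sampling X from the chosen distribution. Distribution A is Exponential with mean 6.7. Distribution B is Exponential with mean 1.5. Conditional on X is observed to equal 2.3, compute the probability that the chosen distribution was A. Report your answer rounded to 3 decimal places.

0.414

Likelihoods f(2.3 | ·): A: 0.105886; B: 0.143877.
Posterior ∝ prior × likelihood. Numerator for A: 0.49·0.105886 = 0.0518842.
Normalizing constant: 0.49·0.105886 + 0.51·0.143877 = 0.125261.
P(A | observation) = 0.0518842 / 0.125261 = 0.414208.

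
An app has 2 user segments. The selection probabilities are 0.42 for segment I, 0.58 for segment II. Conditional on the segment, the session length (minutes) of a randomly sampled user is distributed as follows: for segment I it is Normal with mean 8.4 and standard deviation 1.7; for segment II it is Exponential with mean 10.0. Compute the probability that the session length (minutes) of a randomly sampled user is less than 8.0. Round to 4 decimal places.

Conditional on each segment, P(X < 8.0): I: 0.40699; II: 0.550671.
By total probability, P(X < 8.0) = 0.42·0.40699 + 0.58·0.550671 = 0.490325.

0.4903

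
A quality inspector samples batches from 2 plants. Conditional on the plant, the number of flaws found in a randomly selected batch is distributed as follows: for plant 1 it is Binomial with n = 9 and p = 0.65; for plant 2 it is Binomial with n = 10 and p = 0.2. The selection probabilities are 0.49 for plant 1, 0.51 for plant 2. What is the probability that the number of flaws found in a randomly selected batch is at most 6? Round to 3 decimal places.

0.834

Conditional on each plant, P(X ≤ 6): 1: 0.662727; 2: 0.999136.
By total probability, P(X ≤ 6) = 0.49·0.662727 + 0.51·0.999136 = 0.834295.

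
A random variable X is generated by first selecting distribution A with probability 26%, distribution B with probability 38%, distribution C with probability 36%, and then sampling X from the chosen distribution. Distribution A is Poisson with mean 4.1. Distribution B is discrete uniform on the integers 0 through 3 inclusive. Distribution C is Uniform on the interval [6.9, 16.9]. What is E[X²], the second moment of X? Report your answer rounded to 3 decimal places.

For each component E[X²] = Var + (mean)², giving A: 20.91; B: 3.5; C: 149.943.
Overall E[X²] = 0.26·20.91 + 0.38·3.5 + 0.36·149.943 = 60.7462.

60.746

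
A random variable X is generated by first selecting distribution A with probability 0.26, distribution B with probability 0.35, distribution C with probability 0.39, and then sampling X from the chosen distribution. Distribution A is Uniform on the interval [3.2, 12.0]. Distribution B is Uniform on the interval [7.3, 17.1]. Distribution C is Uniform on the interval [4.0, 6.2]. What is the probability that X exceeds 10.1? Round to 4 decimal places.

0.3061

Conditional on each component, P(X > 10.1): A: 0.215909; B: 0.714286; C: 0.
By total probability, P(X > 10.1) = 0.26·0.215909 + 0.35·0.714286 + 0.39·0 = 0.306136.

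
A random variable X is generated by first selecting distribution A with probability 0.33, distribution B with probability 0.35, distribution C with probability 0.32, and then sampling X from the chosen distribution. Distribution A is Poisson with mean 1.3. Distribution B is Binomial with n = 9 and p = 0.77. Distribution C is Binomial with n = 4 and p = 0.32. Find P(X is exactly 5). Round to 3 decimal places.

Conditional on each component, P(X = 5): A: 0.00843243; B: 0.0954411; C: 0.
By total probability, P(X = 5) = 0.33·0.00843243 + 0.35·0.0954411 + 0.32·0 = 0.0361871.

0.036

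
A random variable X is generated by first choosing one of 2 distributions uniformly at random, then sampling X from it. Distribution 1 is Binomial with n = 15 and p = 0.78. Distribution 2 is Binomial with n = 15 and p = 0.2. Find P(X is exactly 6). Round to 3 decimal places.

Conditional on each component, P(X = 6): 1: 0.00136074; 2: 0.0429926.
By total probability, P(X = 6) = 0.5·0.00136074 + 0.5·0.0429926 = 0.0221767.

0.022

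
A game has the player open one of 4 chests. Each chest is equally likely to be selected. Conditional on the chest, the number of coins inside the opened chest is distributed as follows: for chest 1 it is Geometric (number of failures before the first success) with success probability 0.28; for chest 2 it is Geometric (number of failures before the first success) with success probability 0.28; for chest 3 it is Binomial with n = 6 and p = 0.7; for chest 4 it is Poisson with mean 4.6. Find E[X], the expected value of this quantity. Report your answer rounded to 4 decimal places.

3.4857

Component means — 1: 2.57143; 2: 2.57143; 3: 4.2; 4: 4.6.
E[X] = 0.25·2.57143 + 0.25·2.57143 + 0.25·4.2 + 0.25·4.6 = 3.48571.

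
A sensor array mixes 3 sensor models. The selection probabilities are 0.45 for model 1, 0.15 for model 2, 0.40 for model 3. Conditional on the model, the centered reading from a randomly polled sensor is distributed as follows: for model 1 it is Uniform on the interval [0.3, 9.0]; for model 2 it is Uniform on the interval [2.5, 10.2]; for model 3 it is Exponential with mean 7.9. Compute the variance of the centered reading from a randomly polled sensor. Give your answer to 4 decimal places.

30.7840

Per component, 1: μ=4.65, E[X²]=27.93; 2: μ=6.35, E[X²]=45.2633; 3: μ=7.9, E[X²]=124.82.
E[X] = 0.45·4.65 + 0.15·6.35 + 0.4·7.9 = 6.205.
E[X²] = 0.45·27.93 + 0.15·45.2633 + 0.4·124.82 = 69.286.
Var(X) = E[X²] − (E[X])² = 69.286 − 38.502 = 30.784.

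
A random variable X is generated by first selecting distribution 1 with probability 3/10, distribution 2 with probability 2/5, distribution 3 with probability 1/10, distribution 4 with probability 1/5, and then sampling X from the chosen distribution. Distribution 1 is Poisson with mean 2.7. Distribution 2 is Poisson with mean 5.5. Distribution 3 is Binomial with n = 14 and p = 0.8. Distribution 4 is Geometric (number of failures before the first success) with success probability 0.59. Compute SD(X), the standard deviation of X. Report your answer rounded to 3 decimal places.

Per component, 1: μ=2.7, E[X²]=9.99; 2: μ=5.5, E[X²]=35.75; 3: μ=11.2, E[X²]=127.68; 4: μ=0.694915, E[X²]=1.66073.
E[X] = 0.3·2.7 + 0.4·5.5 + 0.1·11.2 + 0.2·0.694915 = 4.26898.
E[X²] = 0.3·9.99 + 0.4·35.75 + 0.1·127.68 + 0.2·1.66073 = 30.3971.
Var(X) = E[X²] − (E[X])² = 30.3971 − 18.2242 = 12.1729.
SD(X) = √12.1729 = 3.48897.

3.489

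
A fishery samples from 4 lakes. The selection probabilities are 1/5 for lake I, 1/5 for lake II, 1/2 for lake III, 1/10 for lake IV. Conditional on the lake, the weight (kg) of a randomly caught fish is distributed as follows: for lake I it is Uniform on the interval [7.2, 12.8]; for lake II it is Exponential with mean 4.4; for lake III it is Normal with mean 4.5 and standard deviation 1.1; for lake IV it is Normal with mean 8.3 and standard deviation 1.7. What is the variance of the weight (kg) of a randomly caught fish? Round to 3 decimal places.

Per component, I: μ=10, E[X²]=102.613; II: μ=4.4, E[X²]=38.72; III: μ=4.5, E[X²]=21.46; IV: μ=8.3, E[X²]=71.78.
E[X] = 0.2·10 + 0.2·4.4 + 0.5·4.5 + 0.1·8.3 = 5.96.
E[X²] = 0.2·102.613 + 0.2·38.72 + 0.5·21.46 + 0.1·71.78 = 46.1747.
Var(X) = E[X²] − (E[X])² = 46.1747 − 35.5216 = 10.6531.

10.653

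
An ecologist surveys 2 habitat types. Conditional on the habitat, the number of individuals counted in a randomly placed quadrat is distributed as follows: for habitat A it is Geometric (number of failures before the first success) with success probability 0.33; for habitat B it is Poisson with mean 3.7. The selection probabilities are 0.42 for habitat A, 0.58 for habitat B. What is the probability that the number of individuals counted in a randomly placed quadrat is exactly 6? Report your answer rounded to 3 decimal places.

Conditional on each habitat, P(X = 6): A: 0.0298513; B: 0.0881025.
By total probability, P(X = 6) = 0.42·0.0298513 + 0.58·0.0881025 = 0.063637.

0.064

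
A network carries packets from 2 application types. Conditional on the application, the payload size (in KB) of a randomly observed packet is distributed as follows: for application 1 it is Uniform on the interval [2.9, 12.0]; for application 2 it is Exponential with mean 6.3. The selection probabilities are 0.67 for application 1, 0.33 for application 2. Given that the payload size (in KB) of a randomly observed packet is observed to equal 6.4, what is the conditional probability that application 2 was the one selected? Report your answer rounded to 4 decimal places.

Likelihoods f(6.4 | ·): 1: 0.10989; 2: 0.057474.
Posterior ∝ prior × likelihood. Numerator for 2: 0.33·0.057474 = 0.0189664.
Normalizing constant: 0.67·0.10989 + 0.33·0.057474 = 0.0925928.
P(2 | observation) = 0.0189664 / 0.0925928 = 0.204837.

0.2048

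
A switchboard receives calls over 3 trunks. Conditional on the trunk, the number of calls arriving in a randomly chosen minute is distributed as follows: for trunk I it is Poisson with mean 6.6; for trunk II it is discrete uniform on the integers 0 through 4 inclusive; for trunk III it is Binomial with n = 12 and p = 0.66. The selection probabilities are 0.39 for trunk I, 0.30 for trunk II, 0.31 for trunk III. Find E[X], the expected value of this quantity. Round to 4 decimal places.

5.6292

Component means — I: 6.6; II: 2; III: 7.92.
E[X] = 0.39·6.6 + 0.3·2 + 0.31·7.92 = 5.6292.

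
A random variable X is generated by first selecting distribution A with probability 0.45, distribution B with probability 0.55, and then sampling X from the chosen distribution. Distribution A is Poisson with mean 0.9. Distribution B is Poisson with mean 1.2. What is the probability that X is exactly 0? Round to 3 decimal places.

Conditional on each component, P(X = 0): A: 0.40657; B: 0.301194.
By total probability, P(X = 0) = 0.45·0.40657 + 0.55·0.301194 = 0.348613.

0.349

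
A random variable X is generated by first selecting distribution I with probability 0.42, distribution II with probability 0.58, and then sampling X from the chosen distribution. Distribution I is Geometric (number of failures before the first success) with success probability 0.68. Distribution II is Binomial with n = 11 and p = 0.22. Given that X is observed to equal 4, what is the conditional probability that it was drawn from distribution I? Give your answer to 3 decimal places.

0.037

Likelihoods P(X=4 | ·): I: 0.00713032; II: 0.13579.
Posterior ∝ prior × likelihood. Numerator for I: 0.42·0.00713032 = 0.00299473.
Normalizing constant: 0.42·0.00713032 + 0.58·0.13579 = 0.0817528.
P(I | observation) = 0.00299473 / 0.0817528 = 0.0366316.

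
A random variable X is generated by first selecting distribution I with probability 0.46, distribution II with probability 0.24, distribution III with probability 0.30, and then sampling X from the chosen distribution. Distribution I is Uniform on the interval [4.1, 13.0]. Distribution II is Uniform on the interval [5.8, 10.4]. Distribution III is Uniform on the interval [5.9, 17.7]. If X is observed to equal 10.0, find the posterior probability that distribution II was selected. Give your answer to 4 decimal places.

Likelihoods f(10.0 | ·): I: 0.11236; II: 0.217391; III: 0.0847458.
Posterior ∝ prior × likelihood. Numerator for II: 0.24·0.217391 = 0.0521739.
Normalizing constant: 0.46·0.11236 + 0.24·0.217391 + 0.3·0.0847458 = 0.129283.
P(II | observation) = 0.0521739 / 0.129283 = 0.403563.

0.4036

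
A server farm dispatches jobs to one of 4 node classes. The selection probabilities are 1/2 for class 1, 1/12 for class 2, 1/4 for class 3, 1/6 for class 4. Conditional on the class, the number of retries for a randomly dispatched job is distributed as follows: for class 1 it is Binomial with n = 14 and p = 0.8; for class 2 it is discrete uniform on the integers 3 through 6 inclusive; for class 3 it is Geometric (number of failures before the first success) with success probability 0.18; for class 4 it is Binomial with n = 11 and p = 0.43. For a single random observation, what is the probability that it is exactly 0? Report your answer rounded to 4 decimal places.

0.0453

Conditional on each class, P(X = 0): 1: 1.6384e-10; 2: 0; 3: 0.18; 4: 0.00206359.
By total probability, P(X = 0) = 0.5·1.6384e-10 + 0.0833333·0 + 0.25·0.18 + 0.166667·0.00206359 = 0.0453439.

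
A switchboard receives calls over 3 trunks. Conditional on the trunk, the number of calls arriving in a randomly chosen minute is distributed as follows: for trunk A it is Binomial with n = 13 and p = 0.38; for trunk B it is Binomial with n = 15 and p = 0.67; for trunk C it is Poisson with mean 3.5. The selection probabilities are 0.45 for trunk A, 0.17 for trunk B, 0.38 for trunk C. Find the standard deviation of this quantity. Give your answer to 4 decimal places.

Per component, A: μ=4.94, E[X²]=27.4664; B: μ=10.05, E[X²]=104.319; C: μ=3.5, E[X²]=15.75.
E[X] = 0.45·4.94 + 0.17·10.05 + 0.38·3.5 = 5.2615.
E[X²] = 0.45·27.4664 + 0.17·104.319 + 0.38·15.75 = 36.0791.
Var(X) = E[X²] − (E[X])² = 36.0791 − 27.6834 = 8.39573.
SD(X) = √8.39573 = 2.89754.

2.8975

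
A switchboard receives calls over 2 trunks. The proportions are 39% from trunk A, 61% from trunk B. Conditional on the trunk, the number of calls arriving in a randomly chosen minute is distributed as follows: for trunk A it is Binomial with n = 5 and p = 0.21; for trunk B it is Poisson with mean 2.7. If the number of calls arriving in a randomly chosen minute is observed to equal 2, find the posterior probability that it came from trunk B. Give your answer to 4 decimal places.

Likelihoods P(X=2 | ·): A: 0.21743; B: 0.244964.
Posterior ∝ prior × likelihood. Numerator for B: 0.61·0.244964 = 0.149428.
Normalizing constant: 0.39·0.21743 + 0.61·0.244964 = 0.234226.
P(B | observation) = 0.149428 / 0.234226 = 0.637966.

0.6380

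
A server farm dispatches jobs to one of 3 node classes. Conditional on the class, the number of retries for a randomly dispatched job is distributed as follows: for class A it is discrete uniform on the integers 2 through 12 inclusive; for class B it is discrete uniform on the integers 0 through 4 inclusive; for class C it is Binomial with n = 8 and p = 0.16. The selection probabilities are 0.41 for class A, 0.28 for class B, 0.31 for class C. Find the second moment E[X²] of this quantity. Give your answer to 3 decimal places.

26.711

For each component E[X²] = Var + (mean)², giving A: 59; B: 6; C: 2.7136.
Overall E[X²] = 0.41·59 + 0.28·6 + 0.31·2.7136 = 26.7112.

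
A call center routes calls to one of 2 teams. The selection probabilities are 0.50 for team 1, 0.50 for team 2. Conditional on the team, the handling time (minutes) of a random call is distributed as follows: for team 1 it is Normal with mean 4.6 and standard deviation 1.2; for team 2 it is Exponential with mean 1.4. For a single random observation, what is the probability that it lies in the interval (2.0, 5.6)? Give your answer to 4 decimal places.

Conditional on each team, P(2.0 < X < 5.6): 1: 0.782541; 2: 0.221335.
By total probability, P(2.0 < X < 5.6) = 0.5·0.782541 + 0.5·0.221335 = 0.501938.

0.5019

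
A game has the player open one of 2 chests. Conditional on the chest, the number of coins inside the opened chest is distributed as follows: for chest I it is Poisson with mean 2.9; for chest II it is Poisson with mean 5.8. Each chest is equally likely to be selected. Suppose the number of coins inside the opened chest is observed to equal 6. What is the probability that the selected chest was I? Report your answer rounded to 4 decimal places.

0.2212

Likelihoods P(X=6 | ·): I: 0.0454571; II: 0.160076.
Posterior ∝ prior × likelihood. Numerator for I: 0.5·0.0454571 = 0.0227285.
Normalizing constant: 0.5·0.0454571 + 0.5·0.160076 = 0.102767.
P(I | observation) = 0.0227285 / 0.102767 = 0.221166.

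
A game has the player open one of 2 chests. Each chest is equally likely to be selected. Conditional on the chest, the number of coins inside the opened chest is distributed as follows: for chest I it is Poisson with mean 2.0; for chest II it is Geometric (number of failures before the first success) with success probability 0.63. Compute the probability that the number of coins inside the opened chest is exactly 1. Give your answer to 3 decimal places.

0.252

Conditional on each chest, P(X = 1): I: 0.270671; II: 0.2331.
By total probability, P(X = 1) = 0.5·0.270671 + 0.5·0.2331 = 0.251885.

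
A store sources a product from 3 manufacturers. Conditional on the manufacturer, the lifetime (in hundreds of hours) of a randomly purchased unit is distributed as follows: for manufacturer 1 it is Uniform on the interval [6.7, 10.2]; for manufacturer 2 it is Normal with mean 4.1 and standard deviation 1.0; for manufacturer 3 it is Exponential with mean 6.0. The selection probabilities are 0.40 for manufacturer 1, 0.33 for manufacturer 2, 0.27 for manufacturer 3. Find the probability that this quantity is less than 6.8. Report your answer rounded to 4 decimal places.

0.5234

Conditional on each manufacturer, P(X < 6.8): 1: 0.0285714; 2: 0.996533; 3: 0.678042.
By total probability, P(X < 6.8) = 0.4·0.0285714 + 0.33·0.996533 + 0.27·0.678042 = 0.523356.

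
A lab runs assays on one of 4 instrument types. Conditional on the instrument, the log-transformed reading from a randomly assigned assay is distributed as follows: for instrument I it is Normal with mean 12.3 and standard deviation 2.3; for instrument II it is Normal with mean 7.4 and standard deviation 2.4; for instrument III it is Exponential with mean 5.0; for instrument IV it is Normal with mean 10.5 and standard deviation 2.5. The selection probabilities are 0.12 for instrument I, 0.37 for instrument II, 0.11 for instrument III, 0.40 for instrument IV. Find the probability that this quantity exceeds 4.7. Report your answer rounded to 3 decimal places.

0.881

Conditional on each instrument, P(X > 4.7): I: 0.999524; II: 0.869705; III: 0.390628; IV: 0.98983.
By total probability, P(X > 4.7) = 0.12·0.999524 + 0.37·0.869705 + 0.11·0.390628 + 0.4·0.98983 = 0.880635.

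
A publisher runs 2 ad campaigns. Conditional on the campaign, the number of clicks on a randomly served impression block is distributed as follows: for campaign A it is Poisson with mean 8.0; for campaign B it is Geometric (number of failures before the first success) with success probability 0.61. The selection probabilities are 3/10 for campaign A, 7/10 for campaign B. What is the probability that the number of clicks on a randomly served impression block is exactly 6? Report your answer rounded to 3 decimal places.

Conditional on each campaign, P(X = 6): A: 0.122138; B: 0.00214643.
By total probability, P(X = 6) = 0.3·0.122138 + 0.7·0.00214643 = 0.038144.

0.038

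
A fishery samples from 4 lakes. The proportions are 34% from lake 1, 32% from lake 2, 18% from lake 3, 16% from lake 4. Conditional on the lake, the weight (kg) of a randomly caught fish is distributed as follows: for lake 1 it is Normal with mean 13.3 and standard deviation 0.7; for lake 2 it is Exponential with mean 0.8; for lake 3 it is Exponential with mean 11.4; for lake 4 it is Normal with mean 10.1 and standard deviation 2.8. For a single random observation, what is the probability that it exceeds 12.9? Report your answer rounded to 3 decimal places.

0.327

Conditional on each lake, P(X > 12.9): 1: 0.716145; 2: 9.93119e-08; 3: 0.322524; 4: 0.158655.
By total probability, P(X > 12.9) = 0.34·0.716145 + 0.32·9.93119e-08 + 0.18·0.322524 + 0.16·0.158655 = 0.326929.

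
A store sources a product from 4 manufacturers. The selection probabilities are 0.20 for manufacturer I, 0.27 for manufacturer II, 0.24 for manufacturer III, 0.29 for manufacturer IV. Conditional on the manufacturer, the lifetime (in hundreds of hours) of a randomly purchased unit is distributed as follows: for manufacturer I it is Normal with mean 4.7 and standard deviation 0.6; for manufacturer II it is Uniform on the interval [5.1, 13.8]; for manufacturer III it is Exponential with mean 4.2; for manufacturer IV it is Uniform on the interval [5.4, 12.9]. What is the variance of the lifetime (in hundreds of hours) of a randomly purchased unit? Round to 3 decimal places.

13.245

Per component, I: μ=4.7, E[X²]=22.45; II: μ=9.45, E[X²]=95.61; III: μ=4.2, E[X²]=35.28; IV: μ=9.15, E[X²]=88.41.
E[X] = 0.2·4.7 + 0.27·9.45 + 0.24·4.2 + 0.29·9.15 = 7.153.
E[X²] = 0.2·22.45 + 0.27·95.61 + 0.24·35.28 + 0.29·88.41 = 64.4108.
Var(X) = E[X²] − (E[X])² = 64.4108 − 51.1654 = 13.2454.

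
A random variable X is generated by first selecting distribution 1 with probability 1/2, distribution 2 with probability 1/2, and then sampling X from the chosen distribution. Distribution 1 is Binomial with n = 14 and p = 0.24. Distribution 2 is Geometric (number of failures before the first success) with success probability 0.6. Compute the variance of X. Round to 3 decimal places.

3.646

Per component, 1: μ=3.36, E[X²]=13.8432; 2: μ=0.666667, E[X²]=1.55556.
E[X] = 0.5·3.36 + 0.5·0.666667 = 2.01333.
E[X²] = 0.5·13.8432 + 0.5·1.55556 = 7.69938.
Var(X) = E[X²] − (E[X])² = 7.69938 − 4.05351 = 3.64587.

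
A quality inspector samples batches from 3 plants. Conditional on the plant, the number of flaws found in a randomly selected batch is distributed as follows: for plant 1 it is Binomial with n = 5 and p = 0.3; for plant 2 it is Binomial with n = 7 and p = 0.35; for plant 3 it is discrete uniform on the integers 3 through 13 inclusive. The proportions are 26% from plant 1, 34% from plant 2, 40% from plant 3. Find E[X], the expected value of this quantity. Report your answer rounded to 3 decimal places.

4.423

Component means — 1: 1.5; 2: 2.45; 3: 8.
E[X] = 0.26·1.5 + 0.34·2.45 + 0.4·8 = 4.423.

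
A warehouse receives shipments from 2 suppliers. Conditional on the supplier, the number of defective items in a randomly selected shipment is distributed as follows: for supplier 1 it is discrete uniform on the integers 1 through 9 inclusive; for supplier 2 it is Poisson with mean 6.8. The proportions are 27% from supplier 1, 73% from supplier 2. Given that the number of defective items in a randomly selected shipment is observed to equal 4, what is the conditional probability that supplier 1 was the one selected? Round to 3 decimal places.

0.293

Likelihoods P(X=4 | ·): 1: 0.111111; 2: 0.0992252.
Posterior ∝ prior × likelihood. Numerator for 1: 0.27·0.111111 = 0.03.
Normalizing constant: 0.27·0.111111 + 0.73·0.0992252 = 0.102434.
P(1 | observation) = 0.03 / 0.102434 = 0.29287.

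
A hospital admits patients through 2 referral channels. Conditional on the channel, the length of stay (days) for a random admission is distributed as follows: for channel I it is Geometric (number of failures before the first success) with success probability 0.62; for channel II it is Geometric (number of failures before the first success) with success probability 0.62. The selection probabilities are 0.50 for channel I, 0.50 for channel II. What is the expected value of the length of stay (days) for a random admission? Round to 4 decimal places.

Component means — I: 0.612903; II: 0.612903.
E[X] = 0.5·0.612903 + 0.5·0.612903 = 0.612903.

0.6129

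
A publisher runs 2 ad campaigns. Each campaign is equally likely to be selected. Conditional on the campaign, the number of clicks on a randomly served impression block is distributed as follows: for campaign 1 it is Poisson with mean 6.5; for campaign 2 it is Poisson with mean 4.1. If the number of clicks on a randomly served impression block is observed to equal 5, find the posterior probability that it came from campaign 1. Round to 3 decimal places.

0.476

Likelihoods P(X=5 | ·): 1: 0.145369; 2: 0.160004.
Posterior ∝ prior × likelihood. Numerator for 1: 0.5·0.145369 = 0.0726844.
Normalizing constant: 0.5·0.145369 + 0.5·0.160004 = 0.152686.
P(1 | observation) = 0.0726844 / 0.152686 = 0.476037.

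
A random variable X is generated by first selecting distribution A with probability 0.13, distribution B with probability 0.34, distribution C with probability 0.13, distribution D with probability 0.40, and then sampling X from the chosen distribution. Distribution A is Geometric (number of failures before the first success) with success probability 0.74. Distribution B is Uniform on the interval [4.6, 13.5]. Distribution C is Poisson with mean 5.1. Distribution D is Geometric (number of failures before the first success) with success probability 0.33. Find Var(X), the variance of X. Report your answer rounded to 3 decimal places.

17.183

Per component, A: μ=0.351351, E[X²]=0.598247; B: μ=9.05, E[X²]=88.5033; C: μ=5.1, E[X²]=31.11; D: μ=2.0303, E[X²]=10.2746.
E[X] = 0.13·0.351351 + 0.34·9.05 + 0.13·5.1 + 0.4·2.0303 = 4.5978.
E[X²] = 0.13·0.598247 + 0.34·88.5033 + 0.13·31.11 + 0.4·10.2746 = 38.323.
Var(X) = E[X²] − (E[X])² = 38.323 − 21.1397 = 17.1833.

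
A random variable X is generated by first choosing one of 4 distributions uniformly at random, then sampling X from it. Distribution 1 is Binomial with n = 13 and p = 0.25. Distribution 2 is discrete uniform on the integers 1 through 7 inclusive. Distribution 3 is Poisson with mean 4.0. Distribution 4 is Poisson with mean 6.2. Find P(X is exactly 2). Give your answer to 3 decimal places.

0.134

Conditional on each component, P(X = 2): 1: 0.205896; 2: 0.142857; 3: 0.146525; 4: 0.0390057.
By total probability, P(X = 2) = 0.25·0.205896 + 0.25·0.142857 + 0.25·0.146525 + 0.25·0.0390057 = 0.133571.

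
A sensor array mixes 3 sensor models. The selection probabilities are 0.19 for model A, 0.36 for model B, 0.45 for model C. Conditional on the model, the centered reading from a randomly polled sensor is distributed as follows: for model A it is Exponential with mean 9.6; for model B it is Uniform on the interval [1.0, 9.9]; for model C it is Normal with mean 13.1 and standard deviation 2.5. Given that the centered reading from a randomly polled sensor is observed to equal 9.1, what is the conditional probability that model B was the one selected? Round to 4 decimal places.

Likelihoods f(9.1 | ·): A: 0.0403695; B: 0.11236; C: 0.0443683.
Posterior ∝ prior × likelihood. Numerator for B: 0.36·0.11236 = 0.0404494.
Normalizing constant: 0.19·0.0403695 + 0.36·0.11236 + 0.45·0.0443683 = 0.0680854.
P(B | observation) = 0.0404494 / 0.0680854 = 0.594099.

0.5941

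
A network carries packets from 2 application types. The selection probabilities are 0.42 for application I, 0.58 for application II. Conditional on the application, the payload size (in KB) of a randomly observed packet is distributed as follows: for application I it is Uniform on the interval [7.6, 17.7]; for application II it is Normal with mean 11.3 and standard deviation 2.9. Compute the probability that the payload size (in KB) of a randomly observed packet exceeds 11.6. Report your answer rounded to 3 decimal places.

Conditional on each application, P(X > 11.6): I: 0.60396; II: 0.458804.
By total probability, P(X > 11.6) = 0.42·0.60396 + 0.58·0.458804 = 0.519769.

0.520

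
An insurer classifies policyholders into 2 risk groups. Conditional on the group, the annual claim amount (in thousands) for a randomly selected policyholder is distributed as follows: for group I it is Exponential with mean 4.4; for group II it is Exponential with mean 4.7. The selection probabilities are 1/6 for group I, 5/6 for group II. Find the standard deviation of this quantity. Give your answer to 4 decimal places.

Per component, I: μ=4.4, E[X²]=38.72; II: μ=4.7, E[X²]=44.18.
E[X] = 0.166667·4.4 + 0.833333·4.7 = 4.65.
E[X²] = 0.166667·38.72 + 0.833333·44.18 = 43.27.
Var(X) = E[X²] − (E[X])² = 43.27 − 21.6225 = 21.6475.
SD(X) = √21.6475 = 4.65269.

4.6527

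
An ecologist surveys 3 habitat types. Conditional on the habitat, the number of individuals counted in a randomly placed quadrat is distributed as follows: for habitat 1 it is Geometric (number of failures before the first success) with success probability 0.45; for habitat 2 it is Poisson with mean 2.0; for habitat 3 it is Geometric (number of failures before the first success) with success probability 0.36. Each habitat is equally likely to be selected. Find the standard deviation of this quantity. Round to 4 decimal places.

1.8235

Per component, 1: μ=1.22222, E[X²]=4.20988; 2: μ=2, E[X²]=6; 3: μ=1.77778, E[X²]=8.09877.
E[X] = 0.333333·1.22222 + 0.333333·2 + 0.333333·1.77778 = 1.66667.
E[X²] = 0.333333·4.20988 + 0.333333·6 + 0.333333·8.09877 = 6.10288.
Var(X) = E[X²] − (E[X])² = 6.10288 − 2.77778 = 3.3251.
SD(X) = √3.3251 = 1.82349.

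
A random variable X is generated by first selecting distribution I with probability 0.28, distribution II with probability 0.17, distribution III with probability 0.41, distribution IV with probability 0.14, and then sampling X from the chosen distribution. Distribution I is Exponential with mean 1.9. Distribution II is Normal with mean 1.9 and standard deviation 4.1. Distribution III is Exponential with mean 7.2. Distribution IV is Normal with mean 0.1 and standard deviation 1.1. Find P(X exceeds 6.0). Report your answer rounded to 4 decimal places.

0.2171

Conditional on each component, P(X > 6.0): I: 0.0425152; II: 0.158655; III: 0.434598; IV: 4.07815e-08.
By total probability, P(X > 6.0) = 0.28·0.0425152 + 0.17·0.158655 + 0.41·0.434598 + 0.14·4.07815e-08 = 0.217061.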